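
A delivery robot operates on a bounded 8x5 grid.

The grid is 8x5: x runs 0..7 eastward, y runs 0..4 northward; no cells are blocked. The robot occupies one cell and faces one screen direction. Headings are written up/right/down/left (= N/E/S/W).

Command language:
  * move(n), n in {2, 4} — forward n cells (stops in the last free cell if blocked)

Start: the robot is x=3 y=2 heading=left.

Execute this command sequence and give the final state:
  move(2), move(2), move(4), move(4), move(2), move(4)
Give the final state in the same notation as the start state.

x=0 y=2 heading=left

initial: x=3 y=2 heading=left
step 1 (move(2)): x=1 y=2 heading=left
step 2 (move(2)): x=0 y=2 heading=left
step 3 (move(4)): x=0 y=2 heading=left
step 4 (move(4)): x=0 y=2 heading=left
step 5 (move(2)): x=0 y=2 heading=left
step 6 (move(4)): x=0 y=2 heading=left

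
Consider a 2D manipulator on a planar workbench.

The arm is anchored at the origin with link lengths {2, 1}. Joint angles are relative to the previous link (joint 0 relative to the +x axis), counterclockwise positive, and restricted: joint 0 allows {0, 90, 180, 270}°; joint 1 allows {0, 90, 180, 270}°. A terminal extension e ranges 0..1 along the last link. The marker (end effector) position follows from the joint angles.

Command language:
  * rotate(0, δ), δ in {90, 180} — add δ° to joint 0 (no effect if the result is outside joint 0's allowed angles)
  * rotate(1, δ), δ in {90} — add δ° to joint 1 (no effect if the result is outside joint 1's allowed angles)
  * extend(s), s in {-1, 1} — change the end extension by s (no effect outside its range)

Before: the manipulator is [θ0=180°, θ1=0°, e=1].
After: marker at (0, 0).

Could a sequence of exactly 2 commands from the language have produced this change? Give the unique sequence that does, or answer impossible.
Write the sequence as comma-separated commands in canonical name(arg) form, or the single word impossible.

rotate(1, 90), rotate(1, 90)

initial: [θ0=180°, θ1=0°, e=1]
1. rotate(1, 90) → [θ0=180°, θ1=90°, e=1]
2. rotate(1, 90) → [θ0=180°, θ1=180°, e=1]
uniquely the one of 25 2-step routes that fits.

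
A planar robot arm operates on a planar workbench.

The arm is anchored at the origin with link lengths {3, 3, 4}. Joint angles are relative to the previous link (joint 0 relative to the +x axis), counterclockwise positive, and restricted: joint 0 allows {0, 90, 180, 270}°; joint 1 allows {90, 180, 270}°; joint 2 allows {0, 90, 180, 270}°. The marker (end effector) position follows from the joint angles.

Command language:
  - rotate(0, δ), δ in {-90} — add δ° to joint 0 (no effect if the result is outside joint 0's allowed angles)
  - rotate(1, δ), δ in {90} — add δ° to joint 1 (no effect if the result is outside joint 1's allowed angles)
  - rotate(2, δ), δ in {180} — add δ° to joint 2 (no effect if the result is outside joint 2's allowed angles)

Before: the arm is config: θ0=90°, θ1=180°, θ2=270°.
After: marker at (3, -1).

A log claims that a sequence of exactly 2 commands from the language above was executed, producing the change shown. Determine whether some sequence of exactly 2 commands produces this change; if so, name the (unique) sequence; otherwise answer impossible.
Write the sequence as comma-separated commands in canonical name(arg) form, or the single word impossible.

t0: config: θ0=90°, θ1=180°, θ2=270°
1. rotate(1, 90) → config: θ0=90°, θ1=270°, θ2=270°
2. rotate(1, 90) → config: θ0=90°, θ1=270°, θ2=270°
uniquely the one of 9 2-step routes that fits.

rotate(1, 90), rotate(1, 90)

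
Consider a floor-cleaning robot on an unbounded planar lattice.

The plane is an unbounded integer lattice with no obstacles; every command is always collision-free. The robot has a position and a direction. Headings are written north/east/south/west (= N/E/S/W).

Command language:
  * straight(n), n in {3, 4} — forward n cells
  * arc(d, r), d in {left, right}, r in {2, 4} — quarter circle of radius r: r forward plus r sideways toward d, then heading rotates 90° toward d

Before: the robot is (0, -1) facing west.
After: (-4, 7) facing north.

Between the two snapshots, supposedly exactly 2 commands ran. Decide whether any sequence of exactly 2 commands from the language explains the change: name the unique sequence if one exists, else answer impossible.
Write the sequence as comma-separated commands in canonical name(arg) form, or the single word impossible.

arc(right, 4), straight(4)

key: running straight(4) before arc(right, 4) would end elsewhere — order is forced
start: (0, -1) facing west
[1] after arc(right, 4): (-4, 3) facing north
[2] after straight(4): (-4, 7) facing north
all 36 alternatives checked — unique.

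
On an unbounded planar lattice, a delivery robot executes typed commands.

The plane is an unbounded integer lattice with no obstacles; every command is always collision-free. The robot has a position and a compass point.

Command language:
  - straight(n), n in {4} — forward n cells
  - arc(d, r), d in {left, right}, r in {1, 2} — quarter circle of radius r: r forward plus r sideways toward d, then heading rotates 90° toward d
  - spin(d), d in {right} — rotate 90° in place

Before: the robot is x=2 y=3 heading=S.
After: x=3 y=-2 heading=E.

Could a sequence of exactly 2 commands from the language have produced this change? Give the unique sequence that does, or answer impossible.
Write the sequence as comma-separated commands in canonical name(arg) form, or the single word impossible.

straight(4), arc(left, 1)

key: running arc(left, 1) before straight(4) would end elsewhere — order is forced
t0: x=2 y=3 heading=S
step 1 (straight(4)): x=2 y=-1 heading=S
step 2 (arc(left, 1)): x=3 y=-2 heading=E
uniquely the one of 36 2-step routes that fits.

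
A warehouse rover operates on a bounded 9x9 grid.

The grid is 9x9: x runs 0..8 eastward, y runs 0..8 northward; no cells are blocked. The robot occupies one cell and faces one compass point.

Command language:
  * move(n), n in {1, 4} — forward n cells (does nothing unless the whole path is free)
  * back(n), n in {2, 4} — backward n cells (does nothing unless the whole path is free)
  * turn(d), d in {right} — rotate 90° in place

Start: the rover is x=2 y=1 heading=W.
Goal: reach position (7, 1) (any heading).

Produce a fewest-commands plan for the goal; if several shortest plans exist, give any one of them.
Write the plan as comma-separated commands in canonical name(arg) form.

back(2), back(4), move(1)

t0: x=2 y=1 heading=W
1. back(2) → x=4 y=1 heading=W
2. back(4) → x=8 y=1 heading=W
3. move(1) → x=7 y=1 heading=W
nothing shorter than 3 reaches the goal.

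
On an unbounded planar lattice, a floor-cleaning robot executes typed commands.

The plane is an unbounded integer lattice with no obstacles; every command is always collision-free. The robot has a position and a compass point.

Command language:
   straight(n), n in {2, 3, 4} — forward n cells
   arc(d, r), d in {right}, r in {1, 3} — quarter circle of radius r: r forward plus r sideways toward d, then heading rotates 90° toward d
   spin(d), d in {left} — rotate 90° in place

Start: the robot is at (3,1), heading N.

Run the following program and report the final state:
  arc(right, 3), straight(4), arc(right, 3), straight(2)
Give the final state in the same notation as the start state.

initial: at (3,1), heading N
[1] after arc(right, 3): at (6,4), heading E
[2] after straight(4): at (10,4), heading E
[3] after arc(right, 3): at (13,1), heading S
[4] after straight(2): at (13,-1), heading S

at (13,-1), heading S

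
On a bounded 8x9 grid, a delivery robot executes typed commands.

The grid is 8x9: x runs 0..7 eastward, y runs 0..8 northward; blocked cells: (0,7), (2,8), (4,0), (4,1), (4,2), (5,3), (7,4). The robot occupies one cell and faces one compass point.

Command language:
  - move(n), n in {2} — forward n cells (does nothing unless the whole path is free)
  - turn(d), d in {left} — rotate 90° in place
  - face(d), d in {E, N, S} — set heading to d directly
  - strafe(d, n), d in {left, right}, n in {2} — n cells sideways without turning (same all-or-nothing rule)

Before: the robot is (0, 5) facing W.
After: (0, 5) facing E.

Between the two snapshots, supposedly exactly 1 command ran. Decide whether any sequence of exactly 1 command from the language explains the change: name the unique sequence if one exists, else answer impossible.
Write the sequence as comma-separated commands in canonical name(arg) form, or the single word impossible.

face(E)

key: parked at (0,5) the whole time — nothing moves the robot
t0: (0, 5) facing W
step 1 (face(E)): (0, 5) facing E
uniquely the one of 7 1-step routes that fits.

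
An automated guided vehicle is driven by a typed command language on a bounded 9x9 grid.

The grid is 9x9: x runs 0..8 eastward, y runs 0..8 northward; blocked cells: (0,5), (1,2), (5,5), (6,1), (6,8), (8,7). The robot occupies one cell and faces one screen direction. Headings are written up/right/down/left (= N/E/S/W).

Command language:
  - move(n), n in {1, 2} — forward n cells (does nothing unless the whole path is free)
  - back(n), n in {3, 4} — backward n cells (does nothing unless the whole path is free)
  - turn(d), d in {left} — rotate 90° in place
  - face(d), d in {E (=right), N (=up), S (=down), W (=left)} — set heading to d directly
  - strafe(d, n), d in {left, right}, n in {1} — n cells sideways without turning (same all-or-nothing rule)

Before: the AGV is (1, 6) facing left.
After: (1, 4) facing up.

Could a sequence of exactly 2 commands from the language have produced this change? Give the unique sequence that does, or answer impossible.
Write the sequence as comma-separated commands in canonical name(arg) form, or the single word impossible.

every 2-command combo misses the target.

impossible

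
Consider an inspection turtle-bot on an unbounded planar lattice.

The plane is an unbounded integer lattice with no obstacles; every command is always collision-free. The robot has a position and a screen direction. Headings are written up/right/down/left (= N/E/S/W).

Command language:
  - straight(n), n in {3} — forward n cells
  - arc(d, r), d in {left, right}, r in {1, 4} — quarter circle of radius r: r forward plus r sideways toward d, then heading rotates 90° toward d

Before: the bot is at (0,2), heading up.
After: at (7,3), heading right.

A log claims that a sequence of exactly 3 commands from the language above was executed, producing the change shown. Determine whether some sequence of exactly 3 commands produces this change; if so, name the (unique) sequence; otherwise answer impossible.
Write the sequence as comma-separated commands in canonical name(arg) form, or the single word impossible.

key: running straight(3) before arc(right, 1) would end elsewhere — order is forced
initial: at (0,2), heading up
t=1 arc(right, 1) ⇒ at (1,3), heading right
t=2 straight(3) ⇒ at (4,3), heading right
t=3 straight(3) ⇒ at (7,3), heading right
no rival 3-sequence matches.

arc(right, 1), straight(3), straight(3)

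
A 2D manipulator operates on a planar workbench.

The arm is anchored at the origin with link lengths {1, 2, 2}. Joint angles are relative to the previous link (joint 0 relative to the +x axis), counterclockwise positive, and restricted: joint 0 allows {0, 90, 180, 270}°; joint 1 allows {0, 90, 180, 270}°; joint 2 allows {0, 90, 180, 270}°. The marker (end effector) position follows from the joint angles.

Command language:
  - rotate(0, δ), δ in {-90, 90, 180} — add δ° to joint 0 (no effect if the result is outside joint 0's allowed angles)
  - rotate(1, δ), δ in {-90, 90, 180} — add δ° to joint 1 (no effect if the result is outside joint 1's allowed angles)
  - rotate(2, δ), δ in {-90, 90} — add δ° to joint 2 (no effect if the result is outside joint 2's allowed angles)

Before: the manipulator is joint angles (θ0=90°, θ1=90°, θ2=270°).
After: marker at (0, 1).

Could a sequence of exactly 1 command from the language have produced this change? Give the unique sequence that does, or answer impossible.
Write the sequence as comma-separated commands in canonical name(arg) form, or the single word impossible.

begin: joint angles (θ0=90°, θ1=90°, θ2=270°)
step 1 (rotate(2, -90)): joint angles (θ0=90°, θ1=90°, θ2=180°)
all 8 alternatives checked — unique.

rotate(2, -90)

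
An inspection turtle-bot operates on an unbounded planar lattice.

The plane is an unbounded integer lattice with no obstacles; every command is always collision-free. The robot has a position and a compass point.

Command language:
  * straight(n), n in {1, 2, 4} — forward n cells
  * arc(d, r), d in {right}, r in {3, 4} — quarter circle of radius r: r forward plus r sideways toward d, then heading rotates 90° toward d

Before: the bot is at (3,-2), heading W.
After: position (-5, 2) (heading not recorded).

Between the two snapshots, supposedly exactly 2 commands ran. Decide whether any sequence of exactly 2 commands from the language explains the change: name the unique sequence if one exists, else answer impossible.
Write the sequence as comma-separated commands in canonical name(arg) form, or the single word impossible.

key: order matters: swapping straight(4) and arc(right, 4) lands elsewhere
initial: at (3,-2), heading W
step 1 (straight(4)): at (-1,-2), heading W
step 2 (arc(right, 4)): at (-5,2), heading N
no rival 2-sequence matches.

straight(4), arc(right, 4)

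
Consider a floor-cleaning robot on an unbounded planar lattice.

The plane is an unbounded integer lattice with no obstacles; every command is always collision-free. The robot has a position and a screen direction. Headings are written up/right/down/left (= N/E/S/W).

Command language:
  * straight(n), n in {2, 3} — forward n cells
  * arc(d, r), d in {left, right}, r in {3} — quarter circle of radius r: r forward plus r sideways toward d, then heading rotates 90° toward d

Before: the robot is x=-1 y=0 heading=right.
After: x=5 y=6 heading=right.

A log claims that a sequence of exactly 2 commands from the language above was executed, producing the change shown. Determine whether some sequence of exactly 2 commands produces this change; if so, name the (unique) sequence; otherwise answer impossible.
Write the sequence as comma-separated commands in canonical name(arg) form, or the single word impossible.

arc(left, 3), arc(right, 3)

key: running arc(right, 3) before arc(left, 3) would end elsewhere — order is forced
start: x=-1 y=0 heading=right
1. arc(left, 3) → x=2 y=3 heading=up
2. arc(right, 3) → x=5 y=6 heading=right
no rival 2-sequence matches.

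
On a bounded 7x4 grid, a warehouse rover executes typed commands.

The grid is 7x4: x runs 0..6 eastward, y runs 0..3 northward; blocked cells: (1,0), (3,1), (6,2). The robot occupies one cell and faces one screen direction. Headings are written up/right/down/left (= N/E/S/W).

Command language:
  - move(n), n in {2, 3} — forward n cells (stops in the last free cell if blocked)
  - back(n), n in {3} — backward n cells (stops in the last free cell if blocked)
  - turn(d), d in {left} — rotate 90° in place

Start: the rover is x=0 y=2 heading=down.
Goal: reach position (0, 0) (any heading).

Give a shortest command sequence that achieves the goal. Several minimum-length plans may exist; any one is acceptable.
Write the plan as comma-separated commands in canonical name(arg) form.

begin: x=0 y=2 heading=down
step 1 (move(3)): x=0 y=0 heading=down
no 0-step plan works, so 1 is optimal.

move(3)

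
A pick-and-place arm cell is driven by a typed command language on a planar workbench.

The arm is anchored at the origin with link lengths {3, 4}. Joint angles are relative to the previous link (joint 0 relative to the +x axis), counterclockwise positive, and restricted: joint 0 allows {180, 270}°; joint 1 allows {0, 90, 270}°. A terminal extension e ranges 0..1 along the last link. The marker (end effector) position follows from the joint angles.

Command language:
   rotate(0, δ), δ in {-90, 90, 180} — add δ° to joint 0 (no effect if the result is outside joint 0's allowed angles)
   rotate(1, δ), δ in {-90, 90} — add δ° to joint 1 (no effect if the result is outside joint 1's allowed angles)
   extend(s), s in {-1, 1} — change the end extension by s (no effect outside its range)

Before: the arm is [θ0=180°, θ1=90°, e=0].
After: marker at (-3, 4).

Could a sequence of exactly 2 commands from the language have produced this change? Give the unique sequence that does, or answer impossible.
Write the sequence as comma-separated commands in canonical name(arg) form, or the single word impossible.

rotate(1, -90), rotate(1, -90)

initial: [θ0=180°, θ1=90°, e=0]
t=1 rotate(1, -90) ⇒ [θ0=180°, θ1=0°, e=0]
t=2 rotate(1, -90) ⇒ [θ0=180°, θ1=270°, e=0]
all 49 alternatives checked — unique.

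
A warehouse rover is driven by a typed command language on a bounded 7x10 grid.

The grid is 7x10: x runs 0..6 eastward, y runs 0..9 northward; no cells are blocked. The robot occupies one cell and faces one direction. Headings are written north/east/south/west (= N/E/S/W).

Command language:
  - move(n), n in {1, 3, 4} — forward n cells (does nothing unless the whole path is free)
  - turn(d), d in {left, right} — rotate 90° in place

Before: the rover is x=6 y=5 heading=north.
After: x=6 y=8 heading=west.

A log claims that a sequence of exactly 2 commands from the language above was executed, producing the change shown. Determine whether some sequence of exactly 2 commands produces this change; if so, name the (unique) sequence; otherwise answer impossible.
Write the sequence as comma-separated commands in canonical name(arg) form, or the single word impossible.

move(3), turn(left)

key: running turn(left) before move(3) would end elsewhere — order is forced
from: x=6 y=5 heading=north
t=1 move(3) ⇒ x=6 y=8 heading=north
t=2 turn(left) ⇒ x=6 y=8 heading=west
uniquely the one of 25 2-step routes that fits.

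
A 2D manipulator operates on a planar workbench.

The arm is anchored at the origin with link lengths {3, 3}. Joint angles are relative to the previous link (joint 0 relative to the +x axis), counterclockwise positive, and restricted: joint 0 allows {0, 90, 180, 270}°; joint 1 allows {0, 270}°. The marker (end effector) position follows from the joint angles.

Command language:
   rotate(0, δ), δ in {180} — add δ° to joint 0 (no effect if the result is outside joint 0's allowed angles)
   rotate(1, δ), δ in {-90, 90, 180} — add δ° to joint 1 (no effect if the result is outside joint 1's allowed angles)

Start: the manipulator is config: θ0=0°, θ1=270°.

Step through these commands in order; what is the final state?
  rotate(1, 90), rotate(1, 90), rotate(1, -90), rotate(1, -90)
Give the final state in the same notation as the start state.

from: config: θ0=0°, θ1=270°
t=1 rotate(1, 90) ⇒ config: θ0=0°, θ1=0°
t=2 rotate(1, 90) ⇒ config: θ0=0°, θ1=0°
t=3 rotate(1, -90) ⇒ config: θ0=0°, θ1=270°
t=4 rotate(1, -90) ⇒ config: θ0=0°, θ1=270°

config: θ0=0°, θ1=270°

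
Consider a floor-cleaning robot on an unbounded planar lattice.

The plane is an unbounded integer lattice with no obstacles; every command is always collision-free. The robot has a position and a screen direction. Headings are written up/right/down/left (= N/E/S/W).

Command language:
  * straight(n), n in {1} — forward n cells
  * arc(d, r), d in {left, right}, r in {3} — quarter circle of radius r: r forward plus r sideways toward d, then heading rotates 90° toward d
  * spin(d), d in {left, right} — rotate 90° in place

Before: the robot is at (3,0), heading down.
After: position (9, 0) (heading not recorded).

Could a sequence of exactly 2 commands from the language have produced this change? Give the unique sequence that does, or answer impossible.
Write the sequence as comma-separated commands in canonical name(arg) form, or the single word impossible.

begin: at (3,0), heading down
[1] after arc(left, 3): at (6,-3), heading right
[2] after arc(left, 3): at (9,0), heading up
no other 2-command option fits: unique.

arc(left, 3), arc(left, 3)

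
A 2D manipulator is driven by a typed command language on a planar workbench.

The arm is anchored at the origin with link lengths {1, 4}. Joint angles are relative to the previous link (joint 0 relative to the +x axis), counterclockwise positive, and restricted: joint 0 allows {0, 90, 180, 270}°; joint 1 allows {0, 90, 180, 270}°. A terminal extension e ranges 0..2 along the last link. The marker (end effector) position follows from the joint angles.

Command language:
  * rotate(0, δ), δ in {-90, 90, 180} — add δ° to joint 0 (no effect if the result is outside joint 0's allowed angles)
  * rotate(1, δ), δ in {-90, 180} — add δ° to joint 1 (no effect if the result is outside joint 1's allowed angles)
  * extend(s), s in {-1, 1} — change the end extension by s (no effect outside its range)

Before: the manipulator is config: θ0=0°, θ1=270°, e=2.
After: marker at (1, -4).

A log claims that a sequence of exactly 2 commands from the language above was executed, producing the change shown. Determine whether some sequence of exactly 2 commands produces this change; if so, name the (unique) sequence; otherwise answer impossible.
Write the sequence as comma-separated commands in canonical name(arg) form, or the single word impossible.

extend(-1), extend(-1)

initial: config: θ0=0°, θ1=270°, e=2
[1] after extend(-1): config: θ0=0°, θ1=270°, e=1
[2] after extend(-1): config: θ0=0°, θ1=270°, e=0
no other 2-command option fits: unique.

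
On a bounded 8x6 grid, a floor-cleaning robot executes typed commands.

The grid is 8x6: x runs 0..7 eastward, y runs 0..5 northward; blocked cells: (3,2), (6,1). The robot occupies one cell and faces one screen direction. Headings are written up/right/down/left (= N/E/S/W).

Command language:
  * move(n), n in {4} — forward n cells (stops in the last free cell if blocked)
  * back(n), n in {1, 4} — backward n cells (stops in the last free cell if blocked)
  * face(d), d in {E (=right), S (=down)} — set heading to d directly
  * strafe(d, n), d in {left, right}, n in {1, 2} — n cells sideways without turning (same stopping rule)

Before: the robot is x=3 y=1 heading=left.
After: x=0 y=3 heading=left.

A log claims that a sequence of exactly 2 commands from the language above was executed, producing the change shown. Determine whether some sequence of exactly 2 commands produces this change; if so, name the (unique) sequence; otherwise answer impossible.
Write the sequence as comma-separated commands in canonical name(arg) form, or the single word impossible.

move(4), strafe(right, 2)

key: still facing W at the end — nothing in the sequence rotates
from: x=3 y=1 heading=left
[1] after move(4): x=0 y=1 heading=left
[2] after strafe(right, 2): x=0 y=3 heading=left
no other 2-command option fits: unique.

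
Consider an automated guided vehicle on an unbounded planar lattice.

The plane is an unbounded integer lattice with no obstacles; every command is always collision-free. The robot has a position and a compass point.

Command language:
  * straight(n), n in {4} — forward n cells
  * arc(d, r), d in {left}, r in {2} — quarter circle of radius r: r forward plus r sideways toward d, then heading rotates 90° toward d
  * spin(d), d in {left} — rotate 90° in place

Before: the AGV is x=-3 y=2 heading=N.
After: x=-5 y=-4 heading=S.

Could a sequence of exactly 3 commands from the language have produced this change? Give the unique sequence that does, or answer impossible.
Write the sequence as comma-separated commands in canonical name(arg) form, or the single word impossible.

spin(left), arc(left, 2), straight(4)

key: position moved to (-5,-4) AND the heading swung to S — translation plus rotation needed
t0: x=-3 y=2 heading=N
step 1 (spin(left)): x=-3 y=2 heading=W
step 2 (arc(left, 2)): x=-5 y=0 heading=S
step 3 (straight(4)): x=-5 y=-4 heading=S
no rival 3-sequence matches.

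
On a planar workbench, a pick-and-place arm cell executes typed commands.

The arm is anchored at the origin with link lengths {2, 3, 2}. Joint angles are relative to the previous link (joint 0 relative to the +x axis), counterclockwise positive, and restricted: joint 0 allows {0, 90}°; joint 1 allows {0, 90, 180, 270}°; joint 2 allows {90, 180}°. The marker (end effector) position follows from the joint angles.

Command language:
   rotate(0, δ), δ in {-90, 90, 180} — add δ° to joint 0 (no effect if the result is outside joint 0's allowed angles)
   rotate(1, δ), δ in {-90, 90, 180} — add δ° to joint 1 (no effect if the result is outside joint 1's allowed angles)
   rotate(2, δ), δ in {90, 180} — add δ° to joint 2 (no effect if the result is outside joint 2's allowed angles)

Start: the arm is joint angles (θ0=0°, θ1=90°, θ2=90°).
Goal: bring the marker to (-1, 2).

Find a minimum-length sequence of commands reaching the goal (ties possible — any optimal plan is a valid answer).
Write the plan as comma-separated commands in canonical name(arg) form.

rotate(2, 90), rotate(0, 90)

initial: joint angles (θ0=0°, θ1=90°, θ2=90°)
step 1 (rotate(2, 90)): joint angles (θ0=0°, θ1=90°, θ2=180°)
step 2 (rotate(0, 90)): joint angles (θ0=90°, θ1=90°, θ2=180°)
shorter routes all fall short; 2 is best.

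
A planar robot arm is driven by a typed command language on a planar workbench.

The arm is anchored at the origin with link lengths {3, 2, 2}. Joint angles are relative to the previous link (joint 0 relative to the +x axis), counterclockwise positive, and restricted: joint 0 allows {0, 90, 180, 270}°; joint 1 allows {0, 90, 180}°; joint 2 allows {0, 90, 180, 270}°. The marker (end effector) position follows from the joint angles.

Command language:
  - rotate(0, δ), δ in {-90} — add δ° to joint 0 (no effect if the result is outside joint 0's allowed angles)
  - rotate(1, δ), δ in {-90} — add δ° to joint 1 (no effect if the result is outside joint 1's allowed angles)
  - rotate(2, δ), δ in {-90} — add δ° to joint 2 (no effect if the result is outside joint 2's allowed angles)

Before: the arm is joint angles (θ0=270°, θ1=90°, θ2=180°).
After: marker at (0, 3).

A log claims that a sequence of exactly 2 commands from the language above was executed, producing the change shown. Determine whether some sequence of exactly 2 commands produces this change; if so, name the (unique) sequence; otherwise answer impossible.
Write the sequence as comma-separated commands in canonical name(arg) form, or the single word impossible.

from: joint angles (θ0=270°, θ1=90°, θ2=180°)
[1] after rotate(0, -90): joint angles (θ0=180°, θ1=90°, θ2=180°)
[2] after rotate(0, -90): joint angles (θ0=90°, θ1=90°, θ2=180°)
no other 2-command option fits: unique.

rotate(0, -90), rotate(0, -90)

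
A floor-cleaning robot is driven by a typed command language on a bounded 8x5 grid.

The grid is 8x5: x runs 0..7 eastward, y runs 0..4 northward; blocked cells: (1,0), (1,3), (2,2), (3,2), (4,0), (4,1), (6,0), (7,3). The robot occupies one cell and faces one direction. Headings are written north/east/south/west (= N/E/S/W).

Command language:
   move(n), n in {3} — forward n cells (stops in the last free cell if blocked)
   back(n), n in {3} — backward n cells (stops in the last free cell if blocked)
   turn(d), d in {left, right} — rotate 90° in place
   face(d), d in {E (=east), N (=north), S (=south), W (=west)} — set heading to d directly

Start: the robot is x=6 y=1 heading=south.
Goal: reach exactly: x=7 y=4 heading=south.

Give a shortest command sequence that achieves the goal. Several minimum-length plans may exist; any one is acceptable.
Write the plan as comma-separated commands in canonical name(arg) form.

start: x=6 y=1 heading=south
1. back(3) → x=6 y=4 heading=south
2. turn(right) → x=6 y=4 heading=west
3. back(3) → x=7 y=4 heading=west
4. turn(left) → x=7 y=4 heading=south
no 3-step plan works, so 4 is optimal.

back(3), turn(right), back(3), turn(left)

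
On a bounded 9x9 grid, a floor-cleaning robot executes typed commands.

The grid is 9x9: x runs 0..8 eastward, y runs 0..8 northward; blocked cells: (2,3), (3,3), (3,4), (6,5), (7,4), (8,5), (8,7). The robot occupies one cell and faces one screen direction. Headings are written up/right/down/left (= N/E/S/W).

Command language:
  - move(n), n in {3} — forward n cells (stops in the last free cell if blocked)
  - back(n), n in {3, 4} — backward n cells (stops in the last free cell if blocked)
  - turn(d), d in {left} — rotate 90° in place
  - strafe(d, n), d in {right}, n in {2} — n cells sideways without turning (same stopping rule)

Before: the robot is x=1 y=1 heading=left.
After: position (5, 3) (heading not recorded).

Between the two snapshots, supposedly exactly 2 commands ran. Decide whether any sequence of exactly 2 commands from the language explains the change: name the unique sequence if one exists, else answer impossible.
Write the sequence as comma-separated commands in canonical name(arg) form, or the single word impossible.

key: order matters: swapping back(4) and strafe(right, 2) lands elsewhere
start: x=1 y=1 heading=left
[1] after back(4): x=5 y=1 heading=left
[2] after strafe(right, 2): x=5 y=3 heading=left
uniquely the one of 25 2-step routes that fits.

back(4), strafe(right, 2)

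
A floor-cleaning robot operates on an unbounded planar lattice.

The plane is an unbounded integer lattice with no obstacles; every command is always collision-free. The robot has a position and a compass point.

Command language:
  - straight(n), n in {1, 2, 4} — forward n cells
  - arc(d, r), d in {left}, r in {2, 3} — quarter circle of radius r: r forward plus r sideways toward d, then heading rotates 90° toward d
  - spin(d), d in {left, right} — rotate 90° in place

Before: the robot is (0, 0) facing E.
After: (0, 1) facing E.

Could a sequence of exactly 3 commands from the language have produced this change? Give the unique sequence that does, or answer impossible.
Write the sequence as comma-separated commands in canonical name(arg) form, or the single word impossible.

spin(left), straight(1), spin(right)

key: running spin(right) before spin(left) would end elsewhere — order is forced
t0: (0, 0) facing E
[1] after spin(left): (0, 0) facing N
[2] after straight(1): (0, 1) facing N
[3] after spin(right): (0, 1) facing E
no other 3-command option fits: unique.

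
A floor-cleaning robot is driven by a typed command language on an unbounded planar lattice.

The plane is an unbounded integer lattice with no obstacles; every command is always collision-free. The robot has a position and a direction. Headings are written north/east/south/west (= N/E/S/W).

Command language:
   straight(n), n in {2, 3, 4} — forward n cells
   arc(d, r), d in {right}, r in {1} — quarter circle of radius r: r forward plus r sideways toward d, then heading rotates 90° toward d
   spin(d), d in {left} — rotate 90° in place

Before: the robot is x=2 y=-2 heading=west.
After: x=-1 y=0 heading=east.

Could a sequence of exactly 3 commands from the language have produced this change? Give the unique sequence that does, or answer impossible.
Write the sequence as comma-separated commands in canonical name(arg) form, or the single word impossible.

key: order matters: swapping straight(3) and arc(right, 1) lands elsewhere
start: x=2 y=-2 heading=west
1. straight(3) → x=-1 y=-2 heading=west
2. arc(right, 1) → x=-2 y=-1 heading=north
3. arc(right, 1) → x=-1 y=0 heading=east
no other 3-command option fits: unique.

straight(3), arc(right, 1), arc(right, 1)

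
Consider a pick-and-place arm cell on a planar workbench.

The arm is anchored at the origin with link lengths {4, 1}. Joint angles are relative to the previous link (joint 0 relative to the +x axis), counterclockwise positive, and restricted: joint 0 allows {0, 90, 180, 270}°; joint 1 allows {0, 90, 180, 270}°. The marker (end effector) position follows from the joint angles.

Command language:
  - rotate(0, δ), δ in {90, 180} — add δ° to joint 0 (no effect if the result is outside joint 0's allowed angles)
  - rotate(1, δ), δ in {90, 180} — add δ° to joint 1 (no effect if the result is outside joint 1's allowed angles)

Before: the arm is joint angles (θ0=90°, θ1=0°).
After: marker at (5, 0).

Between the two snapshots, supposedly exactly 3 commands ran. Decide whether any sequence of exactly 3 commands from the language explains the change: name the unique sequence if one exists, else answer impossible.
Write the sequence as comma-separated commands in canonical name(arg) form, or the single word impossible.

rotate(0, 90), rotate(0, 90), rotate(0, 90)

t0: joint angles (θ0=90°, θ1=0°)
step 1 (rotate(0, 90)): joint angles (θ0=180°, θ1=0°)
step 2 (rotate(0, 90)): joint angles (θ0=270°, θ1=0°)
step 3 (rotate(0, 90)): joint angles (θ0=0°, θ1=0°)
all 64 alternatives checked — unique.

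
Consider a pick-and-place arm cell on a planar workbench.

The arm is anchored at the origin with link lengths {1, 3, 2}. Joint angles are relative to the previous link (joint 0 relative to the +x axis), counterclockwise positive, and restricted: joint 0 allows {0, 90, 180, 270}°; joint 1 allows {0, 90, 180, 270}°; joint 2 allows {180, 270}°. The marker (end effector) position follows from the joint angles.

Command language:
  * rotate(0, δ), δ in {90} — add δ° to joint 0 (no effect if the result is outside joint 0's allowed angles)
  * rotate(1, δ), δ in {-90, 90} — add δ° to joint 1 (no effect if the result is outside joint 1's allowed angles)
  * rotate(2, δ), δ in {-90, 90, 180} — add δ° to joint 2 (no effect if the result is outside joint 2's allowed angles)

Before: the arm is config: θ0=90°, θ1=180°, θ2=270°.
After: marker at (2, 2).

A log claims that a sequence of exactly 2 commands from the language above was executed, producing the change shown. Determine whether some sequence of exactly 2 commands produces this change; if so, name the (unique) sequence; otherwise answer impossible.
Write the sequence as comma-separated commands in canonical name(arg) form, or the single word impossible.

rotate(0, 90), rotate(0, 90)

t0: config: θ0=90°, θ1=180°, θ2=270°
1. rotate(0, 90) → config: θ0=180°, θ1=180°, θ2=270°
2. rotate(0, 90) → config: θ0=270°, θ1=180°, θ2=270°
all 36 alternatives checked — unique.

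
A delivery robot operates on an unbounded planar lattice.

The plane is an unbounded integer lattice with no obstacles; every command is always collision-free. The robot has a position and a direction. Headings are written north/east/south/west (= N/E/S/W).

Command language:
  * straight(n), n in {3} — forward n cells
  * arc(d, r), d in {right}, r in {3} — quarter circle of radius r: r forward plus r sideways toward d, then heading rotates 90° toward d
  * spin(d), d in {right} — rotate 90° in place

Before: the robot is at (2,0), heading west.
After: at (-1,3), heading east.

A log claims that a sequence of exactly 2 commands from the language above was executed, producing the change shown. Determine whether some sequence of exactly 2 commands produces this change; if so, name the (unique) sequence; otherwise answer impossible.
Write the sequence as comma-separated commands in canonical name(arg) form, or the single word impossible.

arc(right, 3), spin(right)

key: cell and facing (now E) both changed — the 2 commands mix motion and turning
initial: at (2,0), heading west
t=1 arc(right, 3) ⇒ at (-1,3), heading north
t=2 spin(right) ⇒ at (-1,3), heading east
uniquely the one of 9 2-step routes that fits.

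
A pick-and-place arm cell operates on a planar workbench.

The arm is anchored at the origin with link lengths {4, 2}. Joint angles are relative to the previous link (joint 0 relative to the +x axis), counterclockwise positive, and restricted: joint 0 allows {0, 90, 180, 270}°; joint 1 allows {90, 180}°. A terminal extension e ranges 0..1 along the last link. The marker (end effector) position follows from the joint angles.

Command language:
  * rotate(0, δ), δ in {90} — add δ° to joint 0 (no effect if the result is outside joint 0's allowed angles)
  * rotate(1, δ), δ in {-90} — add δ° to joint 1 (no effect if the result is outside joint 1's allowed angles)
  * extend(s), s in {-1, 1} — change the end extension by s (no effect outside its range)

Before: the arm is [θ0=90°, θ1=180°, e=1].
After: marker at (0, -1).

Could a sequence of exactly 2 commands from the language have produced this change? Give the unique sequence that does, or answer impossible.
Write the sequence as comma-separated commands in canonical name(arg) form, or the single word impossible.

rotate(0, 90), rotate(0, 90)

t0: [θ0=90°, θ1=180°, e=1]
step 1 (rotate(0, 90)): [θ0=180°, θ1=180°, e=1]
step 2 (rotate(0, 90)): [θ0=270°, θ1=180°, e=1]
no other 2-command option fits: unique.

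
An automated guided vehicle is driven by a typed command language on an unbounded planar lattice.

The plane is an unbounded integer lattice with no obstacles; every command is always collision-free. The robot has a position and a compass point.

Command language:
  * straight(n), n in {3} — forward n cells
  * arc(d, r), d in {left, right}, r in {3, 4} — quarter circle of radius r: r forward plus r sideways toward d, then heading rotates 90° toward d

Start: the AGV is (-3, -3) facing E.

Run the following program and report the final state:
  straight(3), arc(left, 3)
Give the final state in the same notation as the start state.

(3, 0) facing N

start: (-3, -3) facing E
t=1 straight(3) ⇒ (0, -3) facing E
t=2 arc(left, 3) ⇒ (3, 0) facing N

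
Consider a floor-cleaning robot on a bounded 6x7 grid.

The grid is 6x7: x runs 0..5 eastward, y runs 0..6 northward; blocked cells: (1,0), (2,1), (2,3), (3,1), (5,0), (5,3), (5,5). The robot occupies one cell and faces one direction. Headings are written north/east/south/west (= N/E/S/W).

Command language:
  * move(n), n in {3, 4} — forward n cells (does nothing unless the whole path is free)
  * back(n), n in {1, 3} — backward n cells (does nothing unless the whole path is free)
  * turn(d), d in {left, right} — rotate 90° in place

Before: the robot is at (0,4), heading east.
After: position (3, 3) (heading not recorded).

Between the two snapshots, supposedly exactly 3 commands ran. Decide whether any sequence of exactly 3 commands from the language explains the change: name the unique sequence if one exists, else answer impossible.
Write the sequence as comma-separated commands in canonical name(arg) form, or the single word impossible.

move(3), turn(left), back(1)

key: order matters: swapping move(3) and back(1) lands elsewhere
begin: at (0,4), heading east
1. move(3) → at (3,4), heading east
2. turn(left) → at (3,4), heading north
3. back(1) → at (3,3), heading north
no rival 3-sequence matches.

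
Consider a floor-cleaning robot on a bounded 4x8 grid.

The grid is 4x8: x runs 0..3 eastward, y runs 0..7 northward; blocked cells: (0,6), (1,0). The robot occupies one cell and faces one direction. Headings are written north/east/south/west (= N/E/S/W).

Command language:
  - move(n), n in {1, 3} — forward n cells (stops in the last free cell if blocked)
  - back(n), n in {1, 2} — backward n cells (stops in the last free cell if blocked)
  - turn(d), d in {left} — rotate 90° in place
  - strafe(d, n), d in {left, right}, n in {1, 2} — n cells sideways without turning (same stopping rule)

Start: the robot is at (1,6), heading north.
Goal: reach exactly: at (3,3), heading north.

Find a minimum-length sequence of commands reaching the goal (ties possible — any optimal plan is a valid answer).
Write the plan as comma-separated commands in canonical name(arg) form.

back(1), strafe(right, 2), back(2)

from: at (1,6), heading north
step 1 (back(1)): at (1,5), heading north
step 2 (strafe(right, 2)): at (3,5), heading north
step 3 (back(2)): at (3,3), heading north
minimal: 3 command(s), checked below 3.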